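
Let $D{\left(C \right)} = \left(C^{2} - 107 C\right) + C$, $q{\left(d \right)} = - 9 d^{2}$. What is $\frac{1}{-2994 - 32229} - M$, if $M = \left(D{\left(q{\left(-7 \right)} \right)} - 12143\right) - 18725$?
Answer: $- \frac{7409475058}{35223} \approx -2.1036 \cdot 10^{5}$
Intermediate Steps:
$D{\left(C \right)} = C^{2} - 106 C$
$M = 210359$ ($M = \left(- 9 \left(-7\right)^{2} \left(-106 - 9 \left(-7\right)^{2}\right) - 12143\right) - 18725 = \left(\left(-9\right) 49 \left(-106 - 441\right) - 12143\right) - 18725 = \left(- 441 \left(-106 - 441\right) - 12143\right) - 18725 = \left(\left(-441\right) \left(-547\right) - 12143\right) - 18725 = \left(241227 - 12143\right) - 18725 = 229084 - 18725 = 210359$)
$\frac{1}{-2994 - 32229} - M = \frac{1}{-2994 - 32229} - 210359 = \frac{1}{-35223} - 210359 = - \frac{1}{35223} - 210359 = - \frac{7409475058}{35223}$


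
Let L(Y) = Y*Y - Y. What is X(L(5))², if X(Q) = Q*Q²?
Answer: 64000000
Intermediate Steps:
L(Y) = Y² - Y
X(Q) = Q³
X(L(5))² = ((5*(-1 + 5))³)² = ((5*4)³)² = (20³)² = 8000² = 64000000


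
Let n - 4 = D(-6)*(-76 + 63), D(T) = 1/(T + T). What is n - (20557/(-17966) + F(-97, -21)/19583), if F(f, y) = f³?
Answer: 111528664523/2110969068 ≈ 52.833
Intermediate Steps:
D(T) = 1/(2*T)
n = 61/12 (n = 4 + ((½)/(-6))*(-76 + 63) = 4 + ((½)*(-⅙))*(-13) = 4 - 1/12*(-13) = 4 + 13/12 = 61/12 ≈ 5.0833)
n - (20557/(-17966) + F(-97, -21)/19583) = 61/12 - (20557/(-17966) + (-97)³/19583) = 61/12 - (20557*(-1/17966) - 912673*1/19583) = 61/12 - (-20557/17966 - 912673/19583) = 61/12 - 1*(-16799650849/351828178) = 61/12 + 16799650849/351828178 = 111528664523/2110969068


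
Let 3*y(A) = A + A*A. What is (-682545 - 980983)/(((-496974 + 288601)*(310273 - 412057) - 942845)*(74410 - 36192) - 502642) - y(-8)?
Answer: -1260825935463798/67544246535277 ≈ -18.667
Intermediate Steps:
y(A) = A/3 + A²/3 (y(A) = (A + A*A)/3 = (A + A²)/3 = A/3 + A²/3)
(-682545 - 980983)/(((-496974 + 288601)*(310273 - 412057) - 942845)*(74410 - 36192) - 502642) - y(-8) = (-682545 - 980983)/(((-496974 + 288601)*(310273 - 412057) - 942845)*(74410 - 36192) - 502642) - (-8)*(1 - 8)/3 = -1663528/((-208373*(-101784) - 942845)*38218 - 502642) - (-8)*(-7)/3 = -1663528/((21209037432 - 942845)*38218 - 502642) - 1*56/3 = -1663528/(21208094587*38218 - 502642) - 56/3 = -1663528/(810530958925966 - 502642) - 56/3 = -1663528/810530958423324 - 56/3 = -1663528*1/810530958423324 - 56/3 = -415882/202632739605831 - 56/3 = -1260825935463798/67544246535277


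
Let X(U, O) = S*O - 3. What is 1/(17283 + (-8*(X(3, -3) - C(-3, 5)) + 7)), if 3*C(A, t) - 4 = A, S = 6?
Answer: 3/52382 ≈ 5.7272e-5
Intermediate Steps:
C(A, t) = 4/3 + A/3
X(U, O) = -3 + 6*O (X(U, O) = 6*O - 3 = -3 + 6*O)
1/(17283 + (-8*(X(3, -3) - C(-3, 5)) + 7)) = 1/(17283 + (-8*((-3 + 6*(-3)) - (4/3 + (1/3)*(-3))) + 7)) = 1/(17283 + (-8*((-3 - 18) - (4/3 - 1)) + 7)) = 1/(17283 + (-8*(-21 - 1*1/3) + 7)) = 1/(17283 + (-8*(-21 - 1/3) + 7)) = 1/(17283 + (-8*(-64/3) + 7)) = 1/(17283 + (512/3 + 7)) = 1/(17283 + 533/3) = 1/(52382/3) = 3/52382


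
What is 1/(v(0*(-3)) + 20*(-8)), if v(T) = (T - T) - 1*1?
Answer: -1/161 ≈ -0.0062112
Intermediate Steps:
v(T) = -1 (v(T) = 0 - 1 = -1)
1/(v(0*(-3)) + 20*(-8)) = 1/(-1 + 20*(-8)) = 1/(-1 - 160) = 1/(-161) = -1/161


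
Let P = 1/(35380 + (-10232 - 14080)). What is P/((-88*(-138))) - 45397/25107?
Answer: -2033933767439/1124875549248 ≈ -1.8081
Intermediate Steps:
P = 1/11068 (P = 1/(35380 - 24312) = 1/11068 ≈ 9.0351e-5)
P/((-88*(-138))) - 45397/25107 = 1/(11068*((-88*(-138)))) - 45397/25107 = (1/11068)/12144 - 45397*1/25107 = (1/11068)*(1/12144) - 45397/25107 = 1/134409792 - 45397/25107 = -2033933767439/1124875549248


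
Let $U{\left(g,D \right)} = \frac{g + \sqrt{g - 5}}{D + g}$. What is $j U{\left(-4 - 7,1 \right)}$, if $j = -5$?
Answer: $- \frac{11}{2} + 2 i \approx -5.5 + 2.0 i$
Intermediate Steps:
$U{\left(g,D \right)} = \frac{g + \sqrt{-5 + g}}{D + g}$
$j U{\left(-4 - 7,1 \right)} = - 5 \frac{\left(-4 - 7\right) + \sqrt{-5 - 11}}{1 - 11} = - 5 \frac{-11 + \sqrt{-5 - 11}}{1 - 11} = - 5 \frac{-11 + \sqrt{-16}}{-10} = - 5 \left(- \frac{-11 + 4 i}{10}\right) = - 5 \left(\frac{11}{10} - \frac{2 i}{5}\right) = - \frac{11}{2} + 2 i$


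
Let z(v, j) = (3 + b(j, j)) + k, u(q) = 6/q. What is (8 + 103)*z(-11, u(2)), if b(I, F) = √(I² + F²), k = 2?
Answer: 555 + 333*√2 ≈ 1025.9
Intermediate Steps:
b(I, F) = √(F² + I²)
z(v, j) = 5 + √2*√(j²) (z(v, j) = (3 + √(j² + j²)) + 2 = (3 + √(2*j²)) + 2 = (3 + √2*√(j²)) + 2 = 5 + √2*√(j²))
(8 + 103)*z(-11, u(2)) = (8 + 103)*(5 + √2*√((6/2)²)) = 111*(5 + √2*√((6*(½))²)) = 111*(5 + √2*√(3²)) = 111*(5 + √2*√9) = 111*(5 + √2*3) = 111*(5 + 3*√2) = 555 + 333*√2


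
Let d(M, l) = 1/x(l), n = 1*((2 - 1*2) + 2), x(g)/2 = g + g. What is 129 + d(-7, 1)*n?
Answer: 259/2 ≈ 129.50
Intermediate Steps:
x(g) = 4*g (x(g) = 2*(g + g) = 2*(2*g) = 4*g)
n = 2 (n = 1*((2 - 2) + 2) = 1*(0 + 2) = 1*2 = 2)
d(M, l) = 1/(4*l)
129 + d(-7, 1)*n = 129 + ((¼)/1)*2 = 129 + ((¼)*1)*2 = 129 + (¼)*2 = 129 + ½ = 259/2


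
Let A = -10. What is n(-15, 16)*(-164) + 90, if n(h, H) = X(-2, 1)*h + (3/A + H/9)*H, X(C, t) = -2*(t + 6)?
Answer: -1720246/45 ≈ -38228.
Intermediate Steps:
X(C, t) = -12 - 2*t (X(C, t) = -2*(6 + t) = -12 - 2*t)
n(h, H) = -14*h + H*(-3/10 + H/9) (n(h, H) = (-12 - 2*1)*h + (3/(-10) + H/9)*H = (-12 - 2)*h + (3*(-⅒) + H*(⅑))*H = -14*h + (-3/10 + H/9)*H = -14*h + H*(-3/10 + H/9))
n(-15, 16)*(-164) + 90 = (-14*(-15) - 3/10*16 + (⅑)*16²)*(-164) + 90 = (210 - 24/5 + (⅑)*256)*(-164) + 90 = (210 - 24/5 + 256/9)*(-164) + 90 = (10514/45)*(-164) + 90 = -1724296/45 + 90 = -1720246/45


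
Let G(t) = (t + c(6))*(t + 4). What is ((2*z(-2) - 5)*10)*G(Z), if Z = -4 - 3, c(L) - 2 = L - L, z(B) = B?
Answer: -1350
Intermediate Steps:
c(L) = 2 (c(L) = 2 + (L - L) = 2 + 0 = 2)
Z = -7
G(t) = (2 + t)*(4 + t) (G(t) = (t + 2)*(t + 4) = (2 + t)*(4 + t))
((2*z(-2) - 5)*10)*G(Z) = ((2*(-2) - 5)*10)*(8 + (-7)² + 6*(-7)) = ((-4 - 5)*10)*(8 + 49 - 42) = -9*10*15 = -90*15 = -1350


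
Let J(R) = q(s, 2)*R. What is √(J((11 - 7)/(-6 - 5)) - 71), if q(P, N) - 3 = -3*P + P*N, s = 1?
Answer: I*√8679/11 ≈ 8.4692*I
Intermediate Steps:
q(P, N) = 3 - 3*P + N*P (q(P, N) = 3 + (-3*P + P*N) = 3 + (-3*P + N*P) = 3 - 3*P + N*P)
J(R) = 2*R (J(R) = (3 - 3*1 + 2*1)*R = (3 - 3 + 2)*R = 2*R)
√(J((11 - 7)/(-6 - 5)) - 71) = √(2*((11 - 7)/(-6 - 5)) - 71) = √(2*(4/(-11)) - 71) = √(2*(4*(-1/11)) - 71) = √(2*(-4/11) - 71) = √(-8/11 - 71) = √(-789/11) = I*√8679/11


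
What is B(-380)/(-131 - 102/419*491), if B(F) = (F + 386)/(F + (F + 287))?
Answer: 2514/49651283 ≈ 5.0633e-5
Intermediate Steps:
B(F) = (386 + F)/(287 + 2*F) (B(F) = (386 + F)/(F + (287 + F)) = (386 + F)/(287 + 2*F))
B(-380)/(-131 - 102/419*491) = ((386 - 380)/(287 + 2*(-380)))/(-131 - 102/419*491) = (6/(287 - 760))/(-131 - 102*1/419*491) = (6/(-473))/(-131 - 102/419*491) = (-1/473*6)/(-131 - 50082/419) = -6/(473*(-104971/419)) = -6/473*(-419/104971) = 2514/49651283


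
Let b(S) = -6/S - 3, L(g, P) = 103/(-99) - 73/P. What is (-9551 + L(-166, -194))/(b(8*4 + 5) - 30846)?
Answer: 6787622657/21922093314 ≈ 0.30962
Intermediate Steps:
L(g, P) = -103/99 - 73/P (L(g, P) = 103*(-1/99) - 73/P = -103/99 - 73/P)
b(S) = -3 - 6/S
(-9551 + L(-166, -194))/(b(8*4 + 5) - 30846) = (-9551 + (-103/99 - 73/(-194)))/((-3 - 6/(8*4 + 5)) - 30846) = (-9551 + (-103/99 - 73*(-1/194)))/((-3 - 6/(32 + 5)) - 30846) = (-9551 + (-103/99 + 73/194))/((-3 - 6/37) - 30846) = (-9551 - 12755/19206)/((-3 - 6*1/37) - 30846) = -183449261/(19206*((-3 - 6/37) - 30846)) = -183449261/(19206*(-117/37 - 30846)) = -183449261/(19206*(-1141419/37)) = -183449261/19206*(-37/1141419) = 6787622657/21922093314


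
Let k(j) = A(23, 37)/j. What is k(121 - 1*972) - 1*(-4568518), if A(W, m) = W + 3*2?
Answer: 3887808789/851 ≈ 4.5685e+6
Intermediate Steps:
A(W, m) = 6 + W (A(W, m) = W + 6 = 6 + W)
k(j) = 29/j (k(j) = (6 + 23)/j = 29/j)
k(121 - 1*972) - 1*(-4568518) = 29/(121 - 1*972) - 1*(-4568518) = 29/(121 - 972) + 4568518 = 29/(-851) + 4568518 = 29*(-1/851) + 4568518 = -29/851 + 4568518 = 3887808789/851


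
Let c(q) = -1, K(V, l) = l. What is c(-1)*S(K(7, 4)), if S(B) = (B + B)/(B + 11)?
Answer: -8/15 ≈ -0.53333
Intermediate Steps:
S(B) = 2*B/(11 + B) (S(B) = (2*B)/(11 + B) = 2*B/(11 + B))
c(-1)*S(K(7, 4)) = -2*4/(11 + 4) = -2*4/15 = -1*8/15 = -8/15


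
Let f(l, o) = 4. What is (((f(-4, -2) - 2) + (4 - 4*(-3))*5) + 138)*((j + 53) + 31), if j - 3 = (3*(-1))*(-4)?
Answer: 21780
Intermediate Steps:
j = 15 (j = 3 + (3*(-1))*(-4) = 3 - 3*(-4) = 3 + 12 = 15)
(((f(-4, -2) - 2) + (4 - 4*(-3))*5) + 138)*((j + 53) + 31) = (((4 - 2) + (4 - 4*(-3))*5) + 138)*((15 + 53) + 31) = ((2 + (4 + 12)*5) + 138)*(68 + 31) = ((2 + 16*5) + 138)*99 = ((2 + 80) + 138)*99 = (82 + 138)*99 = 220*99 = 21780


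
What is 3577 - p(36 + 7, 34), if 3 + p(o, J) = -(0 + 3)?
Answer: 3583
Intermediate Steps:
p(o, J) = -6 (p(o, J) = -3 - (0 + 3) = -3 - 1*3 = -3 - 3 = -6)
3577 - p(36 + 7, 34) = 3577 - 1*(-6) = 3577 + 6 = 3583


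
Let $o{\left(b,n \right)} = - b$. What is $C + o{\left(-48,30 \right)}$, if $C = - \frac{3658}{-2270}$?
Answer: $\frac{56309}{1135} \approx 49.611$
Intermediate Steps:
$C = \frac{1829}{1135}$ ($C = \left(-3658\right) \left(- \frac{1}{2270}\right) = \frac{1829}{1135} \approx 1.6115$)
$C + o{\left(-48,30 \right)} = \frac{1829}{1135} - -48 = \frac{1829}{1135} + 48 = \frac{56309}{1135}$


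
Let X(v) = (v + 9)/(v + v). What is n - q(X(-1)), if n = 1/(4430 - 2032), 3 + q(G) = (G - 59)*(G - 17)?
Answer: -3165359/2398 ≈ -1320.0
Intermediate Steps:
X(v) = (9 + v)/(2*v) (X(v) = (9 + v)/((2*v)) = (9 + v)*(1/(2*v)) = (9 + v)/(2*v))
q(G) = -3 + (-59 + G)*(-17 + G) (q(G) = -3 + (G - 59)*(G - 17) = -3 + (-59 + G)*(-17 + G))
n = 1/2398 ≈ 0.00041701
n - q(X(-1)) = 1/2398 - (1000 + ((1/2)*(9 - 1)/(-1))**2 - 38*(9 - 1)/(-1)) = 1/2398 - (1000 + ((1/2)*(-1)*8)**2 - 38*(-1)*8) = 1/2398 - (1000 + (-4)**2 - 76*(-4)) = 1/2398 - (1000 + 16 + 304) = 1/2398 - 1*1320 = 1/2398 - 1320 = -3165359/2398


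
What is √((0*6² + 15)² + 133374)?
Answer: √133599 ≈ 365.51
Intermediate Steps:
√((0*6² + 15)² + 133374) = √((0*36 + 15)² + 133374) = √((0 + 15)² + 133374) = √(15² + 133374) = √(225 + 133374) = √133599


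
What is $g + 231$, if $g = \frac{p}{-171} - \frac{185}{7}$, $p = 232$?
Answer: $\frac{243248}{1197} \approx 203.21$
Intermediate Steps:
$g = - \frac{33259}{1197}$ ($g = \frac{232}{-171} - \frac{185}{7} = 232 \left(- \frac{1}{171}\right) - \frac{185}{7} = - \frac{232}{171} - \frac{185}{7} = - \frac{33259}{1197} \approx -27.785$)
$g + 231 = - \frac{33259}{1197} + 231 = \frac{243248}{1197}$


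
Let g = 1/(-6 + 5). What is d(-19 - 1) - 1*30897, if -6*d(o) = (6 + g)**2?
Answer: -185407/6 ≈ -30901.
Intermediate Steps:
g = -1 (g = 1/(-1) = -1)
d(o) = -25/6 (d(o) = -(6 - 1)**2/6 = -1/6*5**2 = -1/6*25 = -25/6)
d(-19 - 1) - 1*30897 = -25/6 - 1*30897 = -25/6 - 30897 = -185407/6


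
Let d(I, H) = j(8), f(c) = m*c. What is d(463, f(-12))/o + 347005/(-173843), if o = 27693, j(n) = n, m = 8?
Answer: -9608218721/4814234199 ≈ -1.9958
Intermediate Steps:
f(c) = 8*c
d(I, H) = 8
d(463, f(-12))/o + 347005/(-173843) = 8/27693 + 347005/(-173843) = 8*(1/27693) + 347005*(-1/173843) = 8/27693 - 347005/173843 = -9608218721/4814234199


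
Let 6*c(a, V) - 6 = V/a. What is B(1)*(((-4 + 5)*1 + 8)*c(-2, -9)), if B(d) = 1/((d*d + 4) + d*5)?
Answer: 63/40 ≈ 1.5750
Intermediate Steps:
c(a, V) = 1 + V/(6*a) (c(a, V) = 1 + (V/a)/6 = 1 + V/(6*a))
B(d) = 1/(4 + d² + 5*d) (B(d) = 1/((d² + 4) + 5*d) = 1/((4 + d²) + 5*d) = 1/(4 + d² + 5*d))
B(1)*(((-4 + 5)*1 + 8)*c(-2, -9)) = (((-4 + 5)*1 + 8)*((-2 + (⅙)*(-9))/(-2)))/(4 + 1² + 5*1) = ((1*1 + 8)*(-(-2 - 3/2)/2))/(4 + 1 + 5) = ((1 + 8)*(-½*(-7/2)))/10 = (9*(7/4))/10 = (⅒)*(63/4) = 63/40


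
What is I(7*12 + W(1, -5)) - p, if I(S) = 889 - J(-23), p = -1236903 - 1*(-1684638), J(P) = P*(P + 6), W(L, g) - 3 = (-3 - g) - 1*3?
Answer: -447237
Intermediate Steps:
W(L, g) = -3 - g (W(L, g) = 3 + ((-3 - g) - 1*3) = 3 + ((-3 - g) - 3) = 3 + (-6 - g) = -3 - g)
J(P) = P*(6 + P)
p = 447735 (p = -1236903 + 1684638 = 447735)
I(S) = 498 (I(S) = 889 - (-23)*(6 - 23) = 889 - (-23)*(-17) = 889 - 1*391 = 889 - 391 = 498)
I(7*12 + W(1, -5)) - p = 498 - 1*447735 = 498 - 447735 = -447237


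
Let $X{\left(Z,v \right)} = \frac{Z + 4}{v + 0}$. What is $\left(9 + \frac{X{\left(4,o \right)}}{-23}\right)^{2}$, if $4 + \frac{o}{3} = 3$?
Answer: $\frac{395641}{4761} \approx 83.1$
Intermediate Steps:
$o = -3$ ($o = -12 + 3 \cdot 3 = -12 + 9 = -3$)
$X{\left(Z,v \right)} = \frac{4 + Z}{v}$
$\left(9 + \frac{X{\left(4,o \right)}}{-23}\right)^{2} = \left(9 + \frac{\frac{1}{-3} \left(4 + 4\right)}{-23}\right)^{2} = \left(9 + \left(- \frac{1}{3}\right) 8 \left(- \frac{1}{23}\right)\right)^{2} = \left(9 - - \frac{8}{69}\right)^{2} = \left(9 + \frac{8}{69}\right)^{2} = \left(\frac{629}{69}\right)^{2} = \frac{395641}{4761}$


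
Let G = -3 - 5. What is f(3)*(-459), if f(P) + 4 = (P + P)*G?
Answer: 23868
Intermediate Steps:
G = -8
f(P) = -4 - 16*P (f(P) = -4 + (P + P)*(-8) = -4 + (2*P)*(-8) = -4 - 16*P)
f(3)*(-459) = (-4 - 16*3)*(-459) = (-4 - 48)*(-459) = -52*(-459) = 23868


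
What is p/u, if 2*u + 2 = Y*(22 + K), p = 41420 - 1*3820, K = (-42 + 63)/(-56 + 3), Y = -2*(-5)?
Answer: 249100/709 ≈ 351.34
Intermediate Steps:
Y = 10
K = -21/53 (K = 21/(-53) = 21*(-1/53) = -21/53 ≈ -0.39623)
p = 37600 (p = 41420 - 3820 = 37600)
u = 5672/53 (u = -1 + (10*(22 - 21/53))/2 = -1 + (10*(1145/53))/2 = -1 + (½)*(11450/53) = -1 + 5725/53 = 5672/53 ≈ 107.02)
p/u = 37600/(5672/53) = 37600*(53/5672) = 249100/709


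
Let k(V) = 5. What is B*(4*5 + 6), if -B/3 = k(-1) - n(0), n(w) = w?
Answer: -390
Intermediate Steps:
B = -15 (B = -3*(5 - 1*0) = -3*(5 + 0) = -3*5 = -15)
B*(4*5 + 6) = -15*(4*5 + 6) = -15*(20 + 6) = -15*26 = -390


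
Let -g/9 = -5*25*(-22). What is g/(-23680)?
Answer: 2475/2368 ≈ 1.0452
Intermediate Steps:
g = -24750 (g = -9*(-5*25)*(-22) = -(-1125)*(-22) = -9*2750 = -24750)
g/(-23680) = -24750/(-23680) = -24750*(-1/23680) = 2475/2368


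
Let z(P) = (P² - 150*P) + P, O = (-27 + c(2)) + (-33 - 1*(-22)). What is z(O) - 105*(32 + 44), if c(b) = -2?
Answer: -420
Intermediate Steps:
O = -40 (O = (-27 - 2) + (-33 - 1*(-22)) = -29 + (-33 + 22) = -29 - 11 = -40)
z(P) = P² - 149*P
z(O) - 105*(32 + 44) = -40*(-149 - 40) - 105*(32 + 44) = -40*(-189) - 105*76 = 7560 - 1*7980 = 7560 - 7980 = -420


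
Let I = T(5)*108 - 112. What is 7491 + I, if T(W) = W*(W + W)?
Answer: 12779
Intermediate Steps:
T(W) = 2*W² (T(W) = W*(2*W) = 2*W²)
I = 5288 (I = (2*5²)*108 - 112 = (2*25)*108 - 112 = 50*108 - 112 = 5400 - 112 = 5288)
7491 + I = 7491 + 5288 = 12779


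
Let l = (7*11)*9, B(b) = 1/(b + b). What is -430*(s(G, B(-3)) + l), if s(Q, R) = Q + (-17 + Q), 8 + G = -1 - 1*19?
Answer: -266600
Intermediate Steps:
G = -28 (G = -8 + (-1 - 1*19) = -8 + (-1 - 19) = -8 - 20 = -28)
B(b) = 1/(2*b)
s(Q, R) = -17 + 2*Q
l = 693 (l = 77*9 = 693)
-430*(s(G, B(-3)) + l) = -430*((-17 + 2*(-28)) + 693) = -430*((-17 - 56) + 693) = -430*(-73 + 693) = -430*620 = -266600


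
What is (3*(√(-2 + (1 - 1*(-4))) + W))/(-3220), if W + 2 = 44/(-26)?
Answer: 36/10465 - 3*√3/3220 ≈ 0.0018263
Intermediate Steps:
W = -48/13 (W = -2 + 44/(-26) = -2 + 44*(-1/26) = -2 - 22/13 = -48/13 ≈ -3.6923)
(3*(√(-2 + (1 - 1*(-4))) + W))/(-3220) = (3*(√(-2 + (1 - 1*(-4))) - 48/13))/(-3220) = (3*(√(-2 + (1 + 4)) - 48/13))*(-1/3220) = (3*(√(-2 + 5) - 48/13))*(-1/3220) = (3*(√3 - 48/13))*(-1/3220) = (3*(-48/13 + √3))*(-1/3220) = (-144/13 + 3*√3)*(-1/3220) = 36/10465 - 3*√3/3220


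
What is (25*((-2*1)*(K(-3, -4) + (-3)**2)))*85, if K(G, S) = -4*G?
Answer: -89250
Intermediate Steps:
(25*((-2*1)*(K(-3, -4) + (-3)**2)))*85 = (25*((-2*1)*(-4*(-3) + (-3)**2)))*85 = (25*(-2*(12 + 9)))*85 = (25*(-2*21))*85 = (25*(-42))*85 = -1050*85 = -89250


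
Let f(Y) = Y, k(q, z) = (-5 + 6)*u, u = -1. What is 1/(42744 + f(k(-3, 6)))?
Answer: 1/42743 ≈ 2.3396e-5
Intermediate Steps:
k(q, z) = -1 (k(q, z) = (-5 + 6)*(-1) = 1*(-1) = -1)
1/(42744 + f(k(-3, 6))) = 1/(42744 - 1) = 1/42743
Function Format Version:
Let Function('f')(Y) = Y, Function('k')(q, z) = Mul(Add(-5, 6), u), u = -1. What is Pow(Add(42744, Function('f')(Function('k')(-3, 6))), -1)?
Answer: Rational(1, 42743) ≈ 2.3396e-5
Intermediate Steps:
Function('k')(q, z) = -1 (Function('k')(q, z) = Mul(Add(-5, 6), -1) = Mul(1, -1) = -1)
Pow(Add(42744, Function('f')(Function('k')(-3, 6))), -1) = Pow(Add(42744, -1), -1) = Pow(42743, -1) = Rational(1, 42743)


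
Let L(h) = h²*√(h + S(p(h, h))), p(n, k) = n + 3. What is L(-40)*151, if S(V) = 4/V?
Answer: 483200*I*√13727/37 ≈ 1.5301e+6*I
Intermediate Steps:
p(n, k) = 3 + n
L(h) = h²*√(h + 4/(3 + h))
L(-40)*151 = ((-40)²*√((4 - 40*(3 - 40))/(3 - 40)))*151 = (1600*√((4 - 40*(-37))/(-37)))*151 = (1600*√(-(4 + 1480)/37))*151 = (1600*√(-1/37*1484))*151 = (1600*√(-1484/37))*151 = (1600*(2*I*√13727/37))*151 = (3200*I*√13727/37)*151 = 483200*I*√13727/37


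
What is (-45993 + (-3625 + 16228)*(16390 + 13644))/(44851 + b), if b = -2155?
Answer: 42052501/4744 ≈ 8864.4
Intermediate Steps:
(-45993 + (-3625 + 16228)*(16390 + 13644))/(44851 + b) = (-45993 + (-3625 + 16228)*(16390 + 13644))/(44851 - 2155) = (-45993 + 12603*30034)/42696 = (-45993 + 378518502)*(1/42696) = 378472509*(1/42696) = 42052501/4744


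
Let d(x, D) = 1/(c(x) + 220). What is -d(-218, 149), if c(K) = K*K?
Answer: -1/47744 ≈ -2.0945e-5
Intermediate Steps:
c(K) = K²
d(x, D) = 1/(220 + x²) (d(x, D) = 1/(x² + 220) = 1/(220 + x²))
-d(-218, 149) = -1/(220 + (-218)²) = -1/(220 + 47524) = -1/47744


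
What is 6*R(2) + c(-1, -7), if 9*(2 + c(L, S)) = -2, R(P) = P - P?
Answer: -20/9 ≈ -2.2222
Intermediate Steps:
R(P) = 0
c(L, S) = -20/9 (c(L, S) = -2 + (⅑)*(-2) = -2 - 2/9 = -20/9)
6*R(2) + c(-1, -7) = 6*0 - 20/9 = 0 - 20/9 = -20/9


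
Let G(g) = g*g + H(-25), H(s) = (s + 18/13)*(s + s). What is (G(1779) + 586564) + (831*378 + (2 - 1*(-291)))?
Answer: 52870958/13 ≈ 4.0670e+6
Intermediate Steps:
H(s) = 2*s*(18/13 + s) (H(s) = (s + 18*(1/13))*(2*s) = (s + 18/13)*(2*s) = (18/13 + s)*(2*s) = 2*s*(18/13 + s))
G(g) = 15350/13 + g² (G(g) = g*g + (2/13)*(-25)*(18 + 13*(-25)) = g² + (2/13)*(-25)*(18 - 325) = g² + (2/13)*(-25)*(-307) = g² + 15350/13 = 15350/13 + g²)
(G(1779) + 586564) + (831*378 + (2 - 1*(-291))) = ((15350/13 + 1779²) + 586564) + (831*378 + (2 - 1*(-291))) = ((15350/13 + 3164841) + 586564) + (314118 + (2 + 291)) = (41158283/13 + 586564) + (314118 + 293) = 48783615/13 + 314411 = 52870958/13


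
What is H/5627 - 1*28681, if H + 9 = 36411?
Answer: -161351585/5627 ≈ -28675.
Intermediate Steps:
H = 36402 (H = -9 + 36411 = 36402)
H/5627 - 1*28681 = 36402/5627 - 1*28681 = 36402*(1/5627) - 28681 = 36402/5627 - 28681 = -161351585/5627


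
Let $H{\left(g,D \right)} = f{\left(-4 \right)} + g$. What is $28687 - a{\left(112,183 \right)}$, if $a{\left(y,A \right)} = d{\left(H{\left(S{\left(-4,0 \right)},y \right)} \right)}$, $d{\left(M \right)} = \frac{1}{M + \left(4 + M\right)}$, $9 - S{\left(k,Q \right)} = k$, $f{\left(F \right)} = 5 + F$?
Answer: $\frac{917983}{32} \approx 28687.0$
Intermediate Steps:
$S{\left(k,Q \right)} = 9 - k$
$H{\left(g,D \right)} = 1 + g$ ($H{\left(g,D \right)} = \left(5 - 4\right) + g = 1 + g$)
$d{\left(M \right)} = \frac{1}{4 + 2 M}$
$a{\left(y,A \right)} = \frac{1}{32}$ ($a{\left(y,A \right)} = \frac{1}{2 \left(2 + \left(1 + \left(9 - -4\right)\right)\right)} = \frac{1}{2 \left(2 + \left(1 + \left(9 + 4\right)\right)\right)} = \frac{1}{2 \left(2 + \left(1 + 13\right)\right)} = \frac{1}{2 \left(2 + 14\right)} = \frac{1}{2 \cdot 16} = \frac{1}{2} \cdot \frac{1}{16} = \frac{1}{32}$)
$28687 - a{\left(112,183 \right)} = 28687 - \frac{1}{32} = \frac{917983}{32}$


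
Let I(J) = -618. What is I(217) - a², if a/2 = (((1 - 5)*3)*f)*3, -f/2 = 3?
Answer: -187242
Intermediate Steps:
f = -6 (f = -2*3 = -6)
a = 432 (a = 2*((((1 - 5)*3)*(-6))*3) = 2*((-4*3*(-6))*3) = 2*(-12*(-6)*3) = 2*(72*3) = 2*216 = 432)
I(217) - a² = -618 - 1*432² = -618 - 1*186624 = -618 - 186624 = -187242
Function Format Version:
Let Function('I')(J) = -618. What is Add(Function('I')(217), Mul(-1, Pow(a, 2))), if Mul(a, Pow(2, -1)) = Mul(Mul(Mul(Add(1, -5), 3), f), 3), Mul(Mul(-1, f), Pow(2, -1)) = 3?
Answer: -187242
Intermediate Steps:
f = -6 (f = Mul(-2, 3) = -6)
a = 432 (a = Mul(2, Mul(Mul(Mul(Add(1, -5), 3), -6), 3)) = Mul(2, Mul(Mul(Mul(-4, 3), -6), 3)) = Mul(2, Mul(Mul(-12, -6), 3)) = Mul(2, Mul(72, 3)) = Mul(2, 216) = 432)
Add(Function('I')(217), Mul(-1, Pow(a, 2))) = Add(-618, Mul(-1, Pow(432, 2))) = Add(-618, Mul(-1, 186624)) = Add(-618, -186624) = -187242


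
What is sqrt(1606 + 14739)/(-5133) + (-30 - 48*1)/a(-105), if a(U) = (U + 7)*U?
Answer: -13/1715 - sqrt(16345)/5133 ≈ -0.032487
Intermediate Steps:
a(U) = U*(7 + U) (a(U) = (7 + U)*U = U*(7 + U))
sqrt(1606 + 14739)/(-5133) + (-30 - 48*1)/a(-105) = sqrt(1606 + 14739)/(-5133) + (-30 - 48*1)/((-105*(7 - 105))) = sqrt(16345)*(-1/5133) + (-30 - 48)/((-105*(-98))) = -sqrt(16345)/5133 - 78/10290 = -sqrt(16345)/5133 - 78*1/10290 = -sqrt(16345)/5133 - 13/1715 = -13/1715 - sqrt(16345)/5133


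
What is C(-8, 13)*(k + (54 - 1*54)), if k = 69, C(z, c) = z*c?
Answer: -7176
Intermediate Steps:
C(z, c) = c*z
C(-8, 13)*(k + (54 - 1*54)) = (13*(-8))*(69 + (54 - 1*54)) = -104*(69 + (54 - 54)) = -104*(69 + 0) = -104*69 = -7176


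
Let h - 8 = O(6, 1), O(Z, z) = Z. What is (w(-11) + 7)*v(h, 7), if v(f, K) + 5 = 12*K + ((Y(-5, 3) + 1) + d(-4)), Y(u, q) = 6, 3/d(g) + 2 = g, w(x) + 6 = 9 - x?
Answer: 3591/2 ≈ 1795.5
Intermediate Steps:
w(x) = 3 - x (w(x) = -6 + (9 - x) = 3 - x)
d(g) = 3/(-2 + g)
h = 14 (h = 8 + 6 = 14)
v(f, K) = 3/2 + 12*K (v(f, K) = -5 + (12*K + ((6 + 1) + 3/(-2 - 4))) = -5 + (12*K + (7 + 3/(-6))) = -5 + (12*K + (7 + 3*(-1/6))) = -5 + (12*K + (7 - 1/2)) = -5 + (12*K + 13/2) = -5 + (13/2 + 12*K) = 3/2 + 12*K)
(w(-11) + 7)*v(h, 7) = ((3 - 1*(-11)) + 7)*(3/2 + 12*7) = ((3 + 11) + 7)*(3/2 + 84) = (14 + 7)*(171/2) = 21*(171/2) = 3591/2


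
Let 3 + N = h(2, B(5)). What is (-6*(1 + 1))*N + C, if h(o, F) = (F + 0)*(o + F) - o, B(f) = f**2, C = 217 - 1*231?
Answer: -8054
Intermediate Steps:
C = -14 (C = 217 - 231 = -14)
h(o, F) = -o + F*(F + o) (h(o, F) = F*(F + o) - o = -o + F*(F + o))
N = 670 (N = -3 + ((5**2)**2 - 1*2 + 5**2*2) = -3 + (25**2 - 2 + 25*2) = -3 + (625 - 2 + 50) = -3 + 673 = 670)
(-6*(1 + 1))*N + C = -6*(1 + 1)*670 - 14 = -6*2*670 - 14 = -12*670 - 14 = -8040 - 14 = -8054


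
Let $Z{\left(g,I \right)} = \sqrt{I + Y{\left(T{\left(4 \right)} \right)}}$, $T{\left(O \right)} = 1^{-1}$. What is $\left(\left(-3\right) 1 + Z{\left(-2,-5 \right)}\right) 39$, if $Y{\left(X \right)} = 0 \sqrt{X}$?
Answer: $-117 + 39 i \sqrt{5} \approx -117.0 + 87.207 i$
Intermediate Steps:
$T{\left(O \right)} = 1$
$Y{\left(X \right)} = 0$
$Z{\left(g,I \right)} = \sqrt{I}$ ($Z{\left(g,I \right)} = \sqrt{I + 0} = \sqrt{I}$)
$\left(\left(-3\right) 1 + Z{\left(-2,-5 \right)}\right) 39 = \left(\left(-3\right) 1 + \sqrt{-5}\right) 39 = \left(-3 + i \sqrt{5}\right) 39 = -117 + 39 i \sqrt{5}$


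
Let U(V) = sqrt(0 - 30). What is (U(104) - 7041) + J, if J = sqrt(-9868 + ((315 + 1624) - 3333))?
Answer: -7041 + I*sqrt(30) + I*sqrt(11262) ≈ -7041.0 + 111.6*I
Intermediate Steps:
U(V) = I*sqrt(30) (U(V) = sqrt(-30) = I*sqrt(30))
J = I*sqrt(11262) (J = sqrt(-9868 + (1939 - 3333)) = sqrt(-9868 - 1394) = sqrt(-11262) = I*sqrt(11262) ≈ 106.12*I)
(U(104) - 7041) + J = (I*sqrt(30) - 7041) + I*sqrt(11262) = (-7041 + I*sqrt(30)) + I*sqrt(11262) = -7041 + I*sqrt(30) + I*sqrt(11262)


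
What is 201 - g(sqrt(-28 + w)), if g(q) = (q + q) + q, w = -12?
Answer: 201 - 6*I*sqrt(10) ≈ 201.0 - 18.974*I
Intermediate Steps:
g(q) = 3*q (g(q) = 2*q + q = 3*q)
201 - g(sqrt(-28 + w)) = 201 - 3*sqrt(-28 - 12) = 201 - 3*sqrt(-40) = 201 - 3*2*I*sqrt(10) = 201 - 6*I*sqrt(10)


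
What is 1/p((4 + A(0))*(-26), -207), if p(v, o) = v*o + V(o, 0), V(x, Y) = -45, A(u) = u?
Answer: 1/21483 ≈ 4.6548e-5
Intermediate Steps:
p(v, o) = -45 + o*v (p(v, o) = v*o - 45 = o*v - 45 = -45 + o*v)
1/p((4 + A(0))*(-26), -207) = 1/(-45 - 207*(4 + 0)*(-26)) = 1/(-45 - 828*(-26)) = 1/(-45 - 207*(-104)) = 1/(-45 + 21528) = 1/21483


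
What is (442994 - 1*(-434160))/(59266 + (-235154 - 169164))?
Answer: -438577/172526 ≈ -2.5421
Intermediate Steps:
(442994 - 1*(-434160))/(59266 + (-235154 - 169164)) = (442994 + 434160)/(59266 - 404318) = 877154/(-345052) = 877154*(-1/345052) = -438577/172526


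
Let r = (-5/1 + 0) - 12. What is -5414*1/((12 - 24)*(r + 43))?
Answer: 2707/156 ≈ 17.353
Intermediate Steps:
r = -17 (r = (-5*1 + 0) - 12 = (-5 + 0) - 12 = -5 - 12 = -17)
-5414*1/((12 - 24)*(r + 43)) = -5414*1/((-17 + 43)*(12 - 24)) = -5414/(26*(-12)) = -5414/(-312) = -5414*(-1/312) = 2707/156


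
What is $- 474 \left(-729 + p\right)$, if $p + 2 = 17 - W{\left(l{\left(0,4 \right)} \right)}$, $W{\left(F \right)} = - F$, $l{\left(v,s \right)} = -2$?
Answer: $339384$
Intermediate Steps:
$p = 13$ ($p = -2 + \left(17 - \left(-1\right) \left(-2\right)\right) = -2 + \left(17 - 2\right) = -2 + 15 = 13$)
$- 474 \left(-729 + p\right) = - 474 \left(-729 + 13\right) = \left(-474\right) \left(-716\right) = 339384$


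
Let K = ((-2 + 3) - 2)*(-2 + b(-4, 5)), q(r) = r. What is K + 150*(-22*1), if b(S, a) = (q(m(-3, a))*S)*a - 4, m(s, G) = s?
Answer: -3354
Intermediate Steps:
b(S, a) = -4 - 3*S*a (b(S, a) = (-3*S)*a - 4 = -3*S*a - 4 = -4 - 3*S*a)
K = -54 (K = ((-2 + 3) - 2)*(-2 + (-4 - 3*(-4)*5)) = (1 - 2)*(-2 + (-4 + 60)) = -(-2 + 56) = -1*54 = -54)
K + 150*(-22*1) = -54 + 150*(-22*1) = -54 + 150*(-22) = -54 - 3300 = -3354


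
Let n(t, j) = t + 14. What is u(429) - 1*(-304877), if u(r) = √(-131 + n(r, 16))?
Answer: 304877 + 2*√78 ≈ 3.0489e+5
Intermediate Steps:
n(t, j) = 14 + t
u(r) = √(-117 + r) (u(r) = √(-131 + (14 + r)) = √(-117 + r))
u(429) - 1*(-304877) = √(-117 + 429) - 1*(-304877) = √312 + 304877 = 2*√78 + 304877 = 304877 + 2*√78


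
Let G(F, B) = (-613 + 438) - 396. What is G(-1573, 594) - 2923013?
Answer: -2923584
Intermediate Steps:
G(F, B) = -571 (G(F, B) = -175 - 396 = -571)
G(-1573, 594) - 2923013 = -571 - 2923013 = -2923584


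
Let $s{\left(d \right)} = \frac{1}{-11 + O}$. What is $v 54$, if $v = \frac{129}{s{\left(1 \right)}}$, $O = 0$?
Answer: $-76626$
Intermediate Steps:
$s{\left(d \right)} = - \frac{1}{11}$ ($s{\left(d \right)} = \frac{1}{-11 + 0} = \frac{1}{-11} = - \frac{1}{11}$)
$v = -1419$ ($v = \frac{129}{- \frac{1}{11}} = 129 \left(-11\right) = -1419$)
$v 54 = \left(-1419\right) 54 = -76626$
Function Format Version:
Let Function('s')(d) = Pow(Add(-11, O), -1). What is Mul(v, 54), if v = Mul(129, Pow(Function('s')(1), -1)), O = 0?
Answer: -76626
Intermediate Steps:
Function('s')(d) = Rational(-1, 11) (Function('s')(d) = Pow(Add(-11, 0), -1) = Pow(-11, -1) = Rational(-1, 11))
v = -1419 (v = Mul(129, Pow(Rational(-1, 11), -1)) = Mul(129, -11) = -1419)
Mul(v, 54) = Mul(-1419, 54) = -76626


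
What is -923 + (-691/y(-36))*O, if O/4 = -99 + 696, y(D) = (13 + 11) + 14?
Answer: -842591/19 ≈ -44347.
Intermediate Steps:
y(D) = 38 (y(D) = 24 + 14 = 38)
O = 2388 (O = 4*(-99 + 696) = 4*597 = 2388)
-923 + (-691/y(-36))*O = -923 - 691/38*2388 = -923 - 825054/19 = -842591/19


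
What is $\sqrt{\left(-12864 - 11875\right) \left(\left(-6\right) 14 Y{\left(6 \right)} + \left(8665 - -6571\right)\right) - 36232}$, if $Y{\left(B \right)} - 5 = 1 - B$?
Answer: $6 i \sqrt{10471101} \approx 19415.0 i$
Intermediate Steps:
$Y{\left(B \right)} = 6 - B$ ($Y{\left(B \right)} = 5 - \left(-1 + B\right) = 6 - B$)
$\sqrt{\left(-12864 - 11875\right) \left(\left(-6\right) 14 Y{\left(6 \right)} + \left(8665 - -6571\right)\right) - 36232} = \sqrt{\left(-12864 - 11875\right) \left(\left(-6\right) 14 \left(6 - 6\right) + \left(8665 - -6571\right)\right) - 36232} = \sqrt{- 24739 \left(- 84 \left(6 - 6\right) + \left(8665 + 6571\right)\right) - 36232} = \sqrt{- 24739 \left(\left(-84\right) 0 + 15236\right) - 36232} = \sqrt{- 24739 \left(0 + 15236\right) - 36232} = \sqrt{\left(-24739\right) 15236 - 36232} = \sqrt{-376923404 - 36232} = \sqrt{-376959636} = 6 i \sqrt{10471101}$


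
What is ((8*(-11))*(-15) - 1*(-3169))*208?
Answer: 933712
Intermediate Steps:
((8*(-11))*(-15) - 1*(-3169))*208 = (-88*(-15) + 3169)*208 = (1320 + 3169)*208 = 4489*208 = 933712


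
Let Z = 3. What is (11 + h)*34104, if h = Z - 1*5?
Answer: 306936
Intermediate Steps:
h = -2 (h = 3 - 1*5 = 3 - 5 = -2)
(11 + h)*34104 = (11 - 2)*34104 = 9*34104 = 306936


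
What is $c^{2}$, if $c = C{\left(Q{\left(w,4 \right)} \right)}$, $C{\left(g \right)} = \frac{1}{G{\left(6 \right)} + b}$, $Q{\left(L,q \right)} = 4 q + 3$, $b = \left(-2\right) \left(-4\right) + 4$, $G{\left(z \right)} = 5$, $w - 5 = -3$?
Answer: $\frac{1}{289} \approx 0.0034602$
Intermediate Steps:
$w = 2$ ($w = 5 - 3 = 2$)
$b = 12$ ($b = 8 + 4 = 12$)
$Q{\left(L,q \right)} = 3 + 4 q$
$C{\left(g \right)} = \frac{1}{17}$ ($C{\left(g \right)} = \frac{1}{5 + 12} = \frac{1}{17}$)
$c = \frac{1}{17} \approx 0.058824$
$c^{2} = \left(\frac{1}{17}\right)^{2} = \frac{1}{289}$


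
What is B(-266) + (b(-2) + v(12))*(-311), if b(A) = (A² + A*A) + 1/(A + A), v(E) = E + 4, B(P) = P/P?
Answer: -29541/4 ≈ -7385.3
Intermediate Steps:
B(P) = 1
v(E) = 4 + E
b(A) = 1/(2*A) + 2*A² (b(A) = (A² + A²) + 1/(2*A) = 2*A² + 1/(2*A) = 1/(2*A) + 2*A²)
B(-266) + (b(-2) + v(12))*(-311) = 1 + ((½)*(1 + 4*(-2)³)/(-2) + (4 + 12))*(-311) = 1 + ((½)*(-½)*(1 + 4*(-8)) + 16)*(-311) = 1 + ((½)*(-½)*(1 - 32) + 16)*(-311) = 1 + ((½)*(-½)*(-31) + 16)*(-311) = 1 + (31/4 + 16)*(-311) = 1 + (95/4)*(-311) = 1 - 29545/4 = -29541/4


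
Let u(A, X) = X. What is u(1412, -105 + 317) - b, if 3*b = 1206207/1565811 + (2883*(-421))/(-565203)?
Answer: 20751053315222/98333452737 ≈ 211.03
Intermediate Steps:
b = 95638665022/98333452737 (b = (1206207/1565811 + (2883*(-421))/(-565203))/3 = (1206207*(1/1565811) - 1213743*(-1/565203))/3 = (134023/173979 + 404581/188401)/3 = (⅓)*(95638665022/32777817579) = 95638665022/98333452737 ≈ 0.97260)
u(1412, -105 + 317) - b = (-105 + 317) - 1*95638665022/98333452737 = 212 - 95638665022/98333452737 = 20751053315222/98333452737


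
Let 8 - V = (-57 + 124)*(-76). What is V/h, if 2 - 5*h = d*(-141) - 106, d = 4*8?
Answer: 425/77 ≈ 5.5195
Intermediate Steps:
d = 32
h = 924 (h = 2/5 - (32*(-141) - 106)/5 = 2/5 - (-4512 - 106)/5 = 2/5 - 1/5*(-4618) = 2/5 + 4618/5 = 924)
V = 5100 (V = 8 - (-57 + 124)*(-76) = 8 - 67*(-76) = 8 - 1*(-5092) = 8 + 5092 = 5100)
V/h = 5100/924 = 5100*(1/924) = 425/77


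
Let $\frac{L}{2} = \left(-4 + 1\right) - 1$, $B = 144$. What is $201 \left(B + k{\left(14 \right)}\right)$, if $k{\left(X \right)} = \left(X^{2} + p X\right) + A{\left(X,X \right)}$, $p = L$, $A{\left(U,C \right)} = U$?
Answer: $48642$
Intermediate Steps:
$L = -8$ ($L = 2 \left(\left(-4 + 1\right) - 1\right) = 2 \left(-3 - 1\right) = 2 \left(-4\right) = -8$)
$p = -8$
$k{\left(X \right)} = X^{2} - 7 X$ ($k{\left(X \right)} = \left(X^{2} - 8 X\right) + X = X^{2} - 7 X$)
$201 \left(B + k{\left(14 \right)}\right) = 201 \left(144 + 14 \left(-7 + 14\right)\right) = 201 \left(144 + 14 \cdot 7\right) = 201 \left(144 + 98\right) = 201 \cdot 242 = 48642$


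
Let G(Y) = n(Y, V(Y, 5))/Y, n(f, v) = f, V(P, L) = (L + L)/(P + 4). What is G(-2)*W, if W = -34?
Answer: -34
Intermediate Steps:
V(P, L) = 2*L/(4 + P) (V(P, L) = (2*L)/(4 + P) = 2*L/(4 + P))
G(Y) = 1 (G(Y) = Y/Y = 1)
G(-2)*W = 1*(-34) = -34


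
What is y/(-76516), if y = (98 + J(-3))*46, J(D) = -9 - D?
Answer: -1058/19129 ≈ -0.055309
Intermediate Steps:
y = 4232 (y = (98 + (-9 - 1*(-3)))*46 = (98 + (-9 + 3))*46 = (98 - 6)*46 = 92*46 = 4232)
y/(-76516) = 4232/(-76516) = 4232*(-1/76516) = -1058/19129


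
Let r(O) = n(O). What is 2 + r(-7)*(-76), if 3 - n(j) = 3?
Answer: 2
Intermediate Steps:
n(j) = 0 (n(j) = 3 - 1*3 = 3 - 3 = 0)
r(O) = 0
2 + r(-7)*(-76) = 2 + 0*(-76) = 2 + 0 = 2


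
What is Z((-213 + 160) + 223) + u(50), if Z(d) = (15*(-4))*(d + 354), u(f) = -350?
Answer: -31790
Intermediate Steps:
Z(d) = -21240 - 60*d (Z(d) = -60*(354 + d) = -21240 - 60*d)
Z((-213 + 160) + 223) + u(50) = (-21240 - 60*((-213 + 160) + 223)) - 350 = (-21240 - 60*(-53 + 223)) - 350 = (-21240 - 60*170) - 350 = (-21240 - 10200) - 350 = -31440 - 350 = -31790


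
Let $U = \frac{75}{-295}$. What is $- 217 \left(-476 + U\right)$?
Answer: $\frac{6097483}{59} \approx 1.0335 \cdot 10^{5}$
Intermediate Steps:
$U = - \frac{15}{59}$ ($U = 75 \left(- \frac{1}{295}\right) = - \frac{15}{59} \approx -0.25424$)
$- 217 \left(-476 + U\right) = - 217 \left(-476 - \frac{15}{59}\right) = \left(-217\right) \left(- \frac{28099}{59}\right) = \frac{6097483}{59}$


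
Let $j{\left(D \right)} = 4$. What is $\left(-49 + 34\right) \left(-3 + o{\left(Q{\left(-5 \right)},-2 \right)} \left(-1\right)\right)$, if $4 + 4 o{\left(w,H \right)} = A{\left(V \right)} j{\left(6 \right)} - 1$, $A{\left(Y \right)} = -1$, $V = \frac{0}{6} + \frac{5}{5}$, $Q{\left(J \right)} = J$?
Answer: $\frac{45}{4} \approx 11.25$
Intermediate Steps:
$V = 1$ ($V = 0 \cdot \frac{1}{6} + 5 \cdot \frac{1}{5} = 0 + 1 = 1$)
$o{\left(w,H \right)} = - \frac{9}{4}$ ($o{\left(w,H \right)} = -1 + \frac{\left(-1\right) 4 - 1}{4} = -1 + \frac{-4 - 1}{4} = -1 + \frac{1}{4} \left(-5\right) = -1 - \frac{5}{4} = - \frac{9}{4}$)
$\left(-49 + 34\right) \left(-3 + o{\left(Q{\left(-5 \right)},-2 \right)} \left(-1\right)\right) = \left(-49 + 34\right) \left(-3 - - \frac{9}{4}\right) = - 15 \left(-3 + \frac{9}{4}\right) = \left(-15\right) \left(- \frac{3}{4}\right) = \frac{45}{4}$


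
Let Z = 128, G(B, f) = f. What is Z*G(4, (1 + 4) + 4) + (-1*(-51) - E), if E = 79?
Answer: 1124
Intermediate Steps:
Z*G(4, (1 + 4) + 4) + (-1*(-51) - E) = 128*((1 + 4) + 4) + (-1*(-51) - 1*79) = 128*(5 + 4) + (51 - 79) = 128*9 - 28 = 1152 - 28 = 1124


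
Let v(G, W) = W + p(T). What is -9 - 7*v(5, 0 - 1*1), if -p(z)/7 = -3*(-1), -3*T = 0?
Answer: 145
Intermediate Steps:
T = 0 (T = -1/3*0 = 0)
p(z) = -21 (p(z) = -(-21)*(-1) = -7*3 = -21)
v(G, W) = -21 + W (v(G, W) = W - 21 = -21 + W)
-9 - 7*v(5, 0 - 1*1) = -9 - 7*(-21 + (0 - 1*1)) = -9 - 7*(-21 + (0 - 1)) = -9 - 7*(-21 - 1) = -9 - 7*(-22) = -9 + 154 = 145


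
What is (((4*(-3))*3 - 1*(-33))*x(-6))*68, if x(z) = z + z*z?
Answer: -6120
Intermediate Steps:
x(z) = z + z²
(((4*(-3))*3 - 1*(-33))*x(-6))*68 = (((4*(-3))*3 - 1*(-33))*(-6*(1 - 6)))*68 = ((-12*3 + 33)*(-6*(-5)))*68 = ((-36 + 33)*30)*68 = -3*30*68 = -90*68 = -6120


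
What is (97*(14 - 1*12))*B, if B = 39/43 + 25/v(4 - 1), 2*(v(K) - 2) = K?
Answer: 470062/301 ≈ 1561.7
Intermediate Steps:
v(K) = 2 + K/2
B = 2423/301 (B = 39/43 + 25/(2 + (4 - 1)/2) = 39*(1/43) + 25/(2 + (1/2)*3) = 39/43 + 25/(2 + 3/2) = 39/43 + 25/(7/2) = 39/43 + 25*(2/7) = 39/43 + 50/7 = 2423/301 ≈ 8.0498)
(97*(14 - 1*12))*B = (97*(14 - 1*12))*(2423/301) = (97*(14 - 12))*(2423/301) = (97*2)*(2423/301) = 194*(2423/301) = 470062/301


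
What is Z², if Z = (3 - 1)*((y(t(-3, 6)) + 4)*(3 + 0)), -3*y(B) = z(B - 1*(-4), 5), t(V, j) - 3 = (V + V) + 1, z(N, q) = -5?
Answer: 1156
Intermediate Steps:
t(V, j) = 4 + 2*V (t(V, j) = 3 + ((V + V) + 1) = 3 + (2*V + 1) = 3 + (1 + 2*V) = 4 + 2*V)
y(B) = 5/3 (y(B) = -⅓*(-5) = 5/3)
Z = 34 (Z = (3 - 1)*((5/3 + 4)*(3 + 0)) = 2*((17/3)*3) = 2*17 = 34)
Z² = 34² = 1156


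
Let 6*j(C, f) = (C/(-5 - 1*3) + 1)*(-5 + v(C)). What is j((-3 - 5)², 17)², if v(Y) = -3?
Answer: 784/9 ≈ 87.111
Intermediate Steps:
j(C, f) = -4/3 + C/6 (j(C, f) = ((C/(-5 - 1*3) + 1)*(-5 - 3))/6 = ((C/(-5 - 3) + 1)*(-8))/6 = ((C/(-8) + 1)*(-8))/6 = ((C*(-⅛) + 1)*(-8))/6 = ((-C/8 + 1)*(-8))/6 = ((1 - C/8)*(-8))/6 = (-8 + C)/6 = -4/3 + C/6)
j((-3 - 5)², 17)² = (-4/3 + (-3 - 5)²/6)² = (-4/3 + (⅙)*(-8)²)² = (-4/3 + (⅙)*64)² = (-4/3 + 32/3)² = (28/3)² = 784/9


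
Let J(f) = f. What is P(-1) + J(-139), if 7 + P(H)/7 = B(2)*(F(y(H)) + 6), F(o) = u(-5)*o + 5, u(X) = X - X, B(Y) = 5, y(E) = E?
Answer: 197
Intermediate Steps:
u(X) = 0
F(o) = 5 (F(o) = 0*o + 5 = 0 + 5 = 5)
P(H) = 336 (P(H) = -49 + 7*(5*(5 + 6)) = -49 + 7*(5*11) = -49 + 7*55 = -49 + 385 = 336)
P(-1) + J(-139) = 336 - 139 = 197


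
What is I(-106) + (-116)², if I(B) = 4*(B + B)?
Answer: 12608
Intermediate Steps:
I(B) = 8*B (I(B) = 4*(2*B) = 8*B)
I(-106) + (-116)² = 8*(-106) + (-116)² = -848 + 13456 = 12608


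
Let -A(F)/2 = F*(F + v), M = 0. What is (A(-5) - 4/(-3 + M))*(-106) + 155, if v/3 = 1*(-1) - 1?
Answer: 35021/3 ≈ 11674.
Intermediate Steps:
v = -6 (v = 3*(1*(-1) - 1) = 3*(-1 - 1) = 3*(-2) = -6)
A(F) = -2*F*(-6 + F) (A(F) = -2*F*(F - 6) = -2*F*(-6 + F))
(A(-5) - 4/(-3 + M))*(-106) + 155 = (2*(-5)*(6 - 1*(-5)) - 4/(-3 + 0))*(-106) + 155 = (2*(-5)*(6 + 5) - 4/(-3))*(-106) + 155 = (2*(-5)*11 - 4*(-⅓))*(-106) + 155 = (-110 + 4/3)*(-106) + 155 = -326/3*(-106) + 155 = 34556/3 + 155 = 35021/3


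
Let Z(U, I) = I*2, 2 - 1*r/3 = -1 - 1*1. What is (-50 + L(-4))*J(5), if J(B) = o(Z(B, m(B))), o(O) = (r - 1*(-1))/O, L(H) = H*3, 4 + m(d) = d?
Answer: -403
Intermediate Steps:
r = 12 (r = 6 - 3*(-1 - 1*1) = 6 - 3*(-1 - 1) = 6 - 3*(-2) = 6 + 6 = 12)
m(d) = -4 + d
Z(U, I) = 2*I
L(H) = 3*H
o(O) = 13/O (o(O) = (12 - 1*(-1))/O = (12 + 1)/O = 13/O)
J(B) = 13/(-8 + 2*B) (J(B) = 13/((2*(-4 + B))) = 13/(-8 + 2*B))
(-50 + L(-4))*J(5) = (-50 + 3*(-4))*(13/(2*(-4 + 5))) = (-50 - 12)*((13/2)/1) = -403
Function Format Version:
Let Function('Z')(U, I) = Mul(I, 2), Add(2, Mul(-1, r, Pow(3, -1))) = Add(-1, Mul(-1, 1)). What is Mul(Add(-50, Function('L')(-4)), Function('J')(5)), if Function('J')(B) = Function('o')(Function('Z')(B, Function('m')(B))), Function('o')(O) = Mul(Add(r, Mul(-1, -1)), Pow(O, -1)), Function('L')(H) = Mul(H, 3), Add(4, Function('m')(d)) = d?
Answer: -403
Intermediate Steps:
r = 12 (r = Add(6, Mul(-3, Add(-1, Mul(-1, 1)))) = Add(6, Mul(-3, Add(-1, -1))) = Add(6, Mul(-3, -2)) = Add(6, 6) = 12)
Function('m')(d) = Add(-4, d)
Function('Z')(U, I) = Mul(2, I)
Function('L')(H) = Mul(3, H)
Function('o')(O) = Mul(13, Pow(O, -1)) (Function('o')(O) = Mul(Add(12, Mul(-1, -1)), Pow(O, -1)) = Mul(Add(12, 1), Pow(O, -1)) = Mul(13, Pow(O, -1)))
Function('J')(B) = Mul(13, Pow(Add(-8, Mul(2, B)), -1)) (Function('J')(B) = Mul(13, Pow(Mul(2, Add(-4, B)), -1)) = Mul(13, Pow(Add(-8, Mul(2, B)), -1)))
Mul(Add(-50, Function('L')(-4)), Function('J')(5)) = Mul(Add(-50, Mul(3, -4)), Mul(Rational(13, 2), Pow(Add(-4, 5), -1))) = Mul(Add(-50, -12), Mul(Rational(13, 2), Pow(1, -1))) = Mul(-62, Mul(Rational(13, 2), 1)) = Mul(-62, Rational(13, 2)) = -403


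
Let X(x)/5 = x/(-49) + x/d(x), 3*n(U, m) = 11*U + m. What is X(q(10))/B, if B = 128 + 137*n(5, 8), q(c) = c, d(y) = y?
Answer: 39/29449 ≈ 0.0013243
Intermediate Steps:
n(U, m) = m/3 + 11*U/3 (n(U, m) = (11*U + m)/3 = (m + 11*U)/3 = m/3 + 11*U/3)
X(x) = 5 - 5*x/49 (X(x) = 5*(x/(-49) + x/x) = 5*(x*(-1/49) + 1) = 5*(-x/49 + 1) = 5*(1 - x/49) = 5 - 5*x/49)
B = 3005 (B = 128 + 137*((1/3)*8 + (11/3)*5) = 128 + 137*(8/3 + 55/3) = 128 + 137*21 = 128 + 2877 = 3005)
X(q(10))/B = (5 - 5/49*10)/3005 = (5 - 50/49)*(1/3005) = (195/49)*(1/3005) = 39/29449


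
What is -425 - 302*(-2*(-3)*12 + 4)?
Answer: -23377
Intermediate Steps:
-425 - 302*(-2*(-3)*12 + 4) = -425 - 302*(6*12 + 4) = -425 - 302*(72 + 4) = -425 - 302*76 = -425 - 22952 = -23377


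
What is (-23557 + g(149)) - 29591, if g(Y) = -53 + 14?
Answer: -53187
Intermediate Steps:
g(Y) = -39
(-23557 + g(149)) - 29591 = (-23557 - 39) - 29591 = -23596 - 29591 = -53187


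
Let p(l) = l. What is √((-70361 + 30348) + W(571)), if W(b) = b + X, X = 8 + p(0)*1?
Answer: I*√39434 ≈ 198.58*I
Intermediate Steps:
X = 8 (X = 8 + 0*1 = 8 + 0 = 8)
W(b) = 8 + b (W(b) = b + 8 = 8 + b)
√((-70361 + 30348) + W(571)) = √((-70361 + 30348) + (8 + 571)) = √(-40013 + 579) = √(-39434) = I*√39434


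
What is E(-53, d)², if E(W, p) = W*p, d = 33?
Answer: 3059001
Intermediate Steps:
E(-53, d)² = (-53*33)² = (-1749)² = 3059001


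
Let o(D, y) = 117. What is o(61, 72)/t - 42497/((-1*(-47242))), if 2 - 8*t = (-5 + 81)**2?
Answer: -11138315/10491358 ≈ -1.0617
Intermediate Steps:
t = -2887/4 (t = 1/4 - (-5 + 81)**2/8 = 1/4 - 1/8*76**2 = 1/4 - 1/8*5776 = 1/4 - 722 = -2887/4 ≈ -721.75)
o(61, 72)/t - 42497/((-1*(-47242))) = 117/(-2887/4) - 42497/((-1*(-47242))) = 117*(-4/2887) - 42497/47242 = -468/2887 - 42497*1/47242 = -468/2887 - 3269/3634 = -11138315/10491358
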